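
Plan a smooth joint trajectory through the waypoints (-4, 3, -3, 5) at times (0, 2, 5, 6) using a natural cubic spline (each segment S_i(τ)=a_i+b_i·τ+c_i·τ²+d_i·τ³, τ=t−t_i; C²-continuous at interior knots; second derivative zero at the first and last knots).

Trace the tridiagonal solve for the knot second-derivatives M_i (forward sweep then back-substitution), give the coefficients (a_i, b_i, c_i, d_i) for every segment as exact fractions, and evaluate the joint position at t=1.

Δ: Δ0=7/2, Δ1=-2, Δ2=8
row 1: diag=10, rhs=-33; c'=3/10, d'=-33/10
row 2: denom=8−3·3/10=71/10; d'=(60−3·-33/10)/(71/10)=699/71
back: M2=699/71
back: M1=-33/10−3/10·699/71=-444/71
M: M0=0, M1=-444/71, M2=699/71, M3=0
seg 0: a=-4, c=M0/2=0, d=(M1−M0)/(6·2)=-37/71, b=Δ0−h0·(2M0+M1)/6=793/142
seg 1: a=3, c=M1/2=-222/71, d=(M2−M1)/(6·3)=127/142, b=Δ1−h1·(2M1+M2)/6=-95/142
seg 2: a=-3, c=M2/2=699/142, d=(M3−M2)/(6·1)=-233/142, b=Δ2−h2·(2M2+M3)/6=335/71
t_q=1 → seg 0, τ=1; S=-4+793/142·τ+0·τ²+-37/71·τ³=151/142

  seg 0: a=-4 b=793/142 c=0 d=-37/71
  seg 1: a=3 b=-95/142 c=-222/71 d=127/142
  seg 2: a=-3 b=335/71 c=699/142 d=-233/142
S(1) = 151/142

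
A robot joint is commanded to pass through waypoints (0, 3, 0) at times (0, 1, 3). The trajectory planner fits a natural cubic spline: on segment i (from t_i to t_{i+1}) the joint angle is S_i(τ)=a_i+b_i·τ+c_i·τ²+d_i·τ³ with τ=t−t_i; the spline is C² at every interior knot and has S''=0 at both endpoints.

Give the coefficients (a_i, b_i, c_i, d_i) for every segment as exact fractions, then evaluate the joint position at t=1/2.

Δ: Δ0=3, Δ1=-3/2
row 1: diag=6, rhs=-27; c'=1/3, d'=-9/2
back: M1=-9/2
M: M0=0, M1=-9/2, M2=0
seg 0: a=0, c=M0/2=0, d=(M1−M0)/(6·1)=-3/4, b=Δ0−h0·(2M0+M1)/6=15/4
seg 1: a=3, c=M1/2=-9/4, d=(M2−M1)/(6·2)=3/8, b=Δ1−h1·(2M1+M2)/6=3/2
t_q=1/2 → seg 0, τ=1/2; S=0+15/4·τ+0·τ²+-3/4·τ³=57/32

  seg 0: a=0 b=15/4 c=0 d=-3/4
  seg 1: a=3 b=3/2 c=-9/4 d=3/8
S(1/2) = 57/32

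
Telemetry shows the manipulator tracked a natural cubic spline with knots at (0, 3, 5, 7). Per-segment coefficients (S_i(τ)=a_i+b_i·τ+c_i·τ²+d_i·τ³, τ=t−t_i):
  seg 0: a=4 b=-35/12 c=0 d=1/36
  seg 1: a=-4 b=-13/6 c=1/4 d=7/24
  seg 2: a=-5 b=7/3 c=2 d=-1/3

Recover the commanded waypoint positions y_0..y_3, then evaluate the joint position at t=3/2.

y_0 = S_0(0) = a_0 = 4
y_1 = S_1(0) = a_1 = -4
y_2 = S_2(0) = a_2 = -5
y_3 = S_2(2) = 5
t_q=3/2 is in segment 0 (τ=3/2); S_0(τ)=-9/32

y_0=4 y_1=-4 y_2=-5 y_3=5
S(3/2) = -9/32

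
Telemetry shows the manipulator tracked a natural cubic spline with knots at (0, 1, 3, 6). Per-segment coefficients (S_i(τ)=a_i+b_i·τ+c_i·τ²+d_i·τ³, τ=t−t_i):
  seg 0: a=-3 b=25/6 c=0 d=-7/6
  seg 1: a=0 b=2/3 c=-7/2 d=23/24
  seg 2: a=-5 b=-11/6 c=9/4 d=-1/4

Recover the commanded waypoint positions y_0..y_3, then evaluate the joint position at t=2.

y_0 = S_0(0) = a_0 = -3
y_1 = S_1(0) = a_1 = 0
y_2 = S_2(0) = a_2 = -5
y_3 = S_2(3) = 3
t_q=2 is in segment 1 (τ=1); S_1(τ)=-15/8

y_0=-3 y_1=0 y_2=-5 y_3=3
S(2) = -15/8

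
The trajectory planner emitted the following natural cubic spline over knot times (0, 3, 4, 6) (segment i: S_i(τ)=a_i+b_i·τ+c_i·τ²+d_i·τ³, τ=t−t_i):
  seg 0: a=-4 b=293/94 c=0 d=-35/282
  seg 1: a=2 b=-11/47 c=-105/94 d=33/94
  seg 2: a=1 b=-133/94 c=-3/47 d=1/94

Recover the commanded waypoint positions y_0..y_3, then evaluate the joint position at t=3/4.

y_0 = S_0(0) = a_0 = -4
y_1 = S_1(0) = a_1 = 2
y_2 = S_2(0) = a_2 = 1
y_3 = S_2(2) = -2
t_q=3/4 is in segment 0 (τ=3/4); S_0(τ)=-10315/6016

y_0=-4 y_1=2 y_2=1 y_3=-2
S(3/4) = -10315/6016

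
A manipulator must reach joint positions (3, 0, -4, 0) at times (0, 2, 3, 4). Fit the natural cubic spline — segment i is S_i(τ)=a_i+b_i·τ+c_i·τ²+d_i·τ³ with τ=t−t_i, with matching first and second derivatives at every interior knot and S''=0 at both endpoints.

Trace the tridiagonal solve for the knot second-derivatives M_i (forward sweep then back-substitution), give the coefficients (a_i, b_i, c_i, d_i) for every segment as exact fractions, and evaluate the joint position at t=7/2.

  seg 0: a=3 b=3/46 c=0 d=-9/23
  seg 1: a=0 b=-213/46 c=-54/23 d=137/46
  seg 2: a=-4 b=-9/23 c=303/46 d=-101/46
S(7/2) = -1039/368

Δ: Δ0=-3/2, Δ1=-4, Δ2=4
row 1: diag=6, rhs=-15; c'=1/6, d'=-5/2
row 2: denom=4−1·1/6=23/6; d'=(48−1·-5/2)/(23/6)=303/23
back: M2=303/23
back: M1=-5/2−1/6·303/23=-108/23
M: M0=0, M1=-108/23, M2=303/23, M3=0
seg 0: a=3, c=M0/2=0, d=(M1−M0)/(6·2)=-9/23, b=Δ0−h0·(2M0+M1)/6=3/46
seg 1: a=0, c=M1/2=-54/23, d=(M2−M1)/(6·1)=137/46, b=Δ1−h1·(2M1+M2)/6=-213/46
seg 2: a=-4, c=M2/2=303/46, d=(M3−M2)/(6·1)=-101/46, b=Δ2−h2·(2M2+M3)/6=-9/23
t_q=7/2 → seg 2, τ=1/2; S=-4+-9/23·τ+303/46·τ²+-101/46·τ³=-1039/368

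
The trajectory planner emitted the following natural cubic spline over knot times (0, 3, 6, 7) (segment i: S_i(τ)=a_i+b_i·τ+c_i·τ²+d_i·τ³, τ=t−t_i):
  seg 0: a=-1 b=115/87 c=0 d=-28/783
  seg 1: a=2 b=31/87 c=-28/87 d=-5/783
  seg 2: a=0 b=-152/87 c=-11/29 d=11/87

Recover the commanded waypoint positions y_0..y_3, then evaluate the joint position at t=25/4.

y_0 = S_0(0) = a_0 = -1
y_1 = S_1(0) = a_1 = 2
y_2 = S_2(0) = a_2 = 0
y_3 = S_2(1) = -2
t_q=25/4 is in segment 2 (τ=1/4); S_2(τ)=-851/1856

y_0=-1 y_1=2 y_2=0 y_3=-2
S(25/4) = -851/1856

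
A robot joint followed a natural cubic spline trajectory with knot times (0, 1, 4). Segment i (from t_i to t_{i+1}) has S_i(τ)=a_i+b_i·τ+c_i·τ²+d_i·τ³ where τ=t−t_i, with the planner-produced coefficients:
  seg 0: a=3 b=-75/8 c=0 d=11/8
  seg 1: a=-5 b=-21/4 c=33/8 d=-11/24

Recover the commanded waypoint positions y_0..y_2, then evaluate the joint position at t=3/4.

y_0=3 y_1=-5 y_2=4
S(3/4) = -1767/512

y_0 = S_0(0) = a_0 = 3
y_1 = S_1(0) = a_1 = -5
y_2 = S_1(3) = 4
t_q=3/4 is in segment 0 (τ=3/4); S_0(τ)=-1767/512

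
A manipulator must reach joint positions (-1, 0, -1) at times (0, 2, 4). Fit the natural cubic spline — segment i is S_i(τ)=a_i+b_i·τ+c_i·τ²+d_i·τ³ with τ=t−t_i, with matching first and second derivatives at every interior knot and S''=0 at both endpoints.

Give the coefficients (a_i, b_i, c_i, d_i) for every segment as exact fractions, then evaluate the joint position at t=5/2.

  seg 0: a=-1 b=3/4 c=0 d=-1/16
  seg 1: a=0 b=0 c=-3/8 d=1/16
S(5/2) = -11/128

Δ: Δ0=1/2, Δ1=-1/2
row 1: diag=8, rhs=-6; c'=1/4, d'=-3/4
back: M1=-3/4
M: M0=0, M1=-3/4, M2=0
seg 0: a=-1, c=M0/2=0, d=(M1−M0)/(6·2)=-1/16, b=Δ0−h0·(2M0+M1)/6=3/4
seg 1: a=0, c=M1/2=-3/8, d=(M2−M1)/(6·2)=1/16, b=Δ1−h1·(2M1+M2)/6=0
t_q=5/2 → seg 1, τ=1/2; S=0+0·τ+-3/8·τ²+1/16·τ³=-11/128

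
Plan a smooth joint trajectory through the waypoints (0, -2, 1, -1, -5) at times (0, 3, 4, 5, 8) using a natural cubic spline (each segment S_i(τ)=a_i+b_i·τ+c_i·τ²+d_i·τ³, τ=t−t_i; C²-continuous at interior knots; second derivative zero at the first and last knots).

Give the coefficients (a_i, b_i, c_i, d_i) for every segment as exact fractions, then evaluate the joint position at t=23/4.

  seg 0: a=0 b=-623/240 c=0 d=463/2160
  seg 1: a=-2 b=383/120 c=463/240 d=-509/240
  seg 2: a=1 b=11/16 c=-133/30 d=419/240
  seg 3: a=-1 b=-353/120 c=193/240 d=-193/2160
S(23/4) = -14293/5120

Δ: Δ0=-2/3, Δ1=3, Δ2=-2, Δ3=-4/3
row 1: diag=8, rhs=22; c'=1/8, d'=11/4
row 2: denom=4−1·1/8=31/8; d'=(-30−1·11/4)/(31/8)=-262/31
row 3: denom=8−1·8/31=240/31; d'=(4−1·-262/31)/(240/31)=193/120
back: M3=193/120
back: M2=-262/31−8/31·193/120=-133/15
back: M1=11/4−1/8·-133/15=463/120
M: M0=0, M1=463/120, M2=-133/15, M3=193/120, M4=0
seg 0: a=0, c=M0/2=0, d=(M1−M0)/(6·3)=463/2160, b=Δ0−h0·(2M0+M1)/6=-623/240
seg 1: a=-2, c=M1/2=463/240, d=(M2−M1)/(6·1)=-509/240, b=Δ1−h1·(2M1+M2)/6=383/120
seg 2: a=1, c=M2/2=-133/30, d=(M3−M2)/(6·1)=419/240, b=Δ2−h2·(2M2+M3)/6=11/16
seg 3: a=-1, c=M3/2=193/240, d=(M4−M3)/(6·3)=-193/2160, b=Δ3−h3·(2M3+M4)/6=-353/120
t_q=23/4 → seg 3, τ=3/4; S=-1+-353/120·τ+193/240·τ²+-193/2160·τ³=-14293/5120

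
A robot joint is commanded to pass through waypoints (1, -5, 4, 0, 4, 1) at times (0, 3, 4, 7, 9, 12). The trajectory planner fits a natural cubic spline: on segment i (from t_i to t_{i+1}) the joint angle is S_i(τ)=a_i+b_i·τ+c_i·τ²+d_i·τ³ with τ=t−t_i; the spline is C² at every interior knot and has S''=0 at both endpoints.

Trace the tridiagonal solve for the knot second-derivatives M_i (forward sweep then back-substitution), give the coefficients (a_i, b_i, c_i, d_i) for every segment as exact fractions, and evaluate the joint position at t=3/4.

  seg 0: a=1 b=-505/74 c=0 d=119/222
  seg 1: a=-5 b=283/37 c=357/74 d=-257/74
  seg 2: a=4 b=509/74 c=-207/37 d=1903/1998
  seg 3: a=0 b=-36/37 c=661/222 d=-331/444
  seg 4: a=4 b=221/111 c=-166/111 d=166/999
S(3/4) = -18433/4736

Δ: Δ0=-2, Δ1=9, Δ2=-4/3, Δ3=2, Δ4=-1
row 1: diag=8, rhs=66; c'=1/8, d'=33/4
row 2: denom=8−1·1/8=63/8; d'=(-62−1·33/4)/(63/8)=-562/63
row 3: denom=10−3·8/21=62/7; d'=(20−3·-562/63)/(62/7)=491/93
row 4: denom=10−2·7/31=296/31; d'=(-18−2·491/93)/(296/31)=-332/111
back: M4=-332/111
back: M3=491/93−7/31·-332/111=661/111
back: M2=-562/63−8/21·661/111=-414/37
back: M1=33/4−1/8·-414/37=357/37
M: M0=0, M1=357/37, M2=-414/37, M3=661/111, M4=-332/111, M5=0
seg 0: a=1, c=M0/2=0, d=(M1−M0)/(6·3)=119/222, b=Δ0−h0·(2M0+M1)/6=-505/74
seg 1: a=-5, c=M1/2=357/74, d=(M2−M1)/(6·1)=-257/74, b=Δ1−h1·(2M1+M2)/6=283/37
seg 2: a=4, c=M2/2=-207/37, d=(M3−M2)/(6·3)=1903/1998, b=Δ2−h2·(2M2+M3)/6=509/74
seg 3: a=0, c=M3/2=661/222, d=(M4−M3)/(6·2)=-331/444, b=Δ3−h3·(2M3+M4)/6=-36/37
seg 4: a=4, c=M4/2=-166/111, d=(M5−M4)/(6·3)=166/999, b=Δ4−h4·(2M4+M5)/6=221/111
t_q=3/4 → seg 0, τ=3/4; S=1+-505/74·τ+0·τ²+119/222·τ³=-18433/4736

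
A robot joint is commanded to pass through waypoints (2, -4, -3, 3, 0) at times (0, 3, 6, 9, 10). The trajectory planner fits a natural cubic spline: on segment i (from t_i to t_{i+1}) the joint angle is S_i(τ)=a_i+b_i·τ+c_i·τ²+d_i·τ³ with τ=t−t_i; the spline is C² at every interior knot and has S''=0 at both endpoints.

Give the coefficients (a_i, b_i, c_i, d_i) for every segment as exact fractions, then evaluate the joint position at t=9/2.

  seg 0: a=2 b=-383/162 c=0 d=59/1458
  seg 1: a=-4 b=-103/81 c=59/162 d=83/1458
  seg 2: a=-3 b=397/162 c=71/81 d=-499/1458
  seg 3: a=3 b=-124/81 c=-119/54 d=119/162
S(9/2) = -235/48

Δ: Δ0=-2, Δ1=1/3, Δ2=2, Δ3=-3
row 1: diag=12, rhs=14; c'=1/4, d'=7/6
row 2: denom=12−3·1/4=45/4; d'=(10−3·7/6)/(45/4)=26/45
row 3: denom=8−3·4/15=36/5; d'=(-30−3·26/45)/(36/5)=-119/27
back: M3=-119/27
back: M2=26/45−4/15·-119/27=142/81
back: M1=7/6−1/4·142/81=59/81
M: M0=0, M1=59/81, M2=142/81, M3=-119/27, M4=0
seg 0: a=2, c=M0/2=0, d=(M1−M0)/(6·3)=59/1458, b=Δ0−h0·(2M0+M1)/6=-383/162
seg 1: a=-4, c=M1/2=59/162, d=(M2−M1)/(6·3)=83/1458, b=Δ1−h1·(2M1+M2)/6=-103/81
seg 2: a=-3, c=M2/2=71/81, d=(M3−M2)/(6·3)=-499/1458, b=Δ2−h2·(2M2+M3)/6=397/162
seg 3: a=3, c=M3/2=-119/54, d=(M4−M3)/(6·1)=119/162, b=Δ3−h3·(2M3+M4)/6=-124/81
t_q=9/2 → seg 1, τ=3/2; S=-4+-103/81·τ+59/162·τ²+83/1458·τ³=-235/48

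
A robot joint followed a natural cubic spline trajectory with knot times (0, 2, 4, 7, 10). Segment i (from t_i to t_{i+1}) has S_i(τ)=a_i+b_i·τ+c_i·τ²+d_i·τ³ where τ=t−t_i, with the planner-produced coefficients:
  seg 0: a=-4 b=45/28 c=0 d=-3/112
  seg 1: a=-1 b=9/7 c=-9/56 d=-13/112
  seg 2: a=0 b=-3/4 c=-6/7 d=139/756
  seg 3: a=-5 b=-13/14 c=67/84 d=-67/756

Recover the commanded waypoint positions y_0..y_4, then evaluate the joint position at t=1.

y_0 = S_0(0) = a_0 = -4
y_1 = S_1(0) = a_1 = -1
y_2 = S_2(0) = a_2 = 0
y_3 = S_3(0) = a_3 = -5
y_4 = S_3(3) = -3
t_q=1 is in segment 0 (τ=1); S_0(τ)=-271/112

y_0=-4 y_1=-1 y_2=0 y_3=-5 y_4=-3
S(1) = -271/112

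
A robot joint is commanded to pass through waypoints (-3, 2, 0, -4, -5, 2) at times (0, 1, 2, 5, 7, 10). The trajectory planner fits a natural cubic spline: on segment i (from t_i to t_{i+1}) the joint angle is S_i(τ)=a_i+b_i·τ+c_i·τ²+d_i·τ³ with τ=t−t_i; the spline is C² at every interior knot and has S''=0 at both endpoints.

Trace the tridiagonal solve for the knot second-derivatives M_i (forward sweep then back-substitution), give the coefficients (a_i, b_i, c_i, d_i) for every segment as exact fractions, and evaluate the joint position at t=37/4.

  seg 0: a=-3 b=8941/1308 c=0 d=-2401/1308
  seg 1: a=2 b=869/654 c=-2401/436 d=2849/1308
  seg 2: a=0 b=-4121/1308 c=112/109 d=-1655/11772
  seg 3: a=-4 b=-511/654 c=-311/1308 d=165/872
  seg 4: a=-5 b=176/327 c=587/654 d=-587/5886
S(37/4) = -5317/13952

Δ: Δ0=5, Δ1=-2, Δ2=-4/3, Δ3=-1/2, Δ4=7/3
row 1: diag=4, rhs=-42; c'=1/4, d'=-21/2
row 2: denom=8−1·1/4=31/4; d'=(4−1·-21/2)/(31/4)=58/31
row 3: denom=10−3·12/31=274/31; d'=(5−3·58/31)/(274/31)=-19/274
row 4: denom=10−2·31/137=1308/137; d'=(17−2·-19/274)/(1308/137)=587/327
back: M4=587/327
back: M3=-19/274−31/137·587/327=-311/654
back: M2=58/31−12/31·-311/654=224/109
back: M1=-21/2−1/4·224/109=-2401/218
M: M0=0, M1=-2401/218, M2=224/109, M3=-311/654, M4=587/327, M5=0
seg 0: a=-3, c=M0/2=0, d=(M1−M0)/(6·1)=-2401/1308, b=Δ0−h0·(2M0+M1)/6=8941/1308
seg 1: a=2, c=M1/2=-2401/436, d=(M2−M1)/(6·1)=2849/1308, b=Δ1−h1·(2M1+M2)/6=869/654
seg 2: a=0, c=M2/2=112/109, d=(M3−M2)/(6·3)=-1655/11772, b=Δ2−h2·(2M2+M3)/6=-4121/1308
seg 3: a=-4, c=M3/2=-311/1308, d=(M4−M3)/(6·2)=165/872, b=Δ3−h3·(2M3+M4)/6=-511/654
seg 4: a=-5, c=M4/2=587/654, d=(M5−M4)/(6·3)=-587/5886, b=Δ4−h4·(2M4+M5)/6=176/327
t_q=37/4 → seg 4, τ=9/4; S=-5+176/327·τ+587/654·τ²+-587/5886·τ³=-5317/13952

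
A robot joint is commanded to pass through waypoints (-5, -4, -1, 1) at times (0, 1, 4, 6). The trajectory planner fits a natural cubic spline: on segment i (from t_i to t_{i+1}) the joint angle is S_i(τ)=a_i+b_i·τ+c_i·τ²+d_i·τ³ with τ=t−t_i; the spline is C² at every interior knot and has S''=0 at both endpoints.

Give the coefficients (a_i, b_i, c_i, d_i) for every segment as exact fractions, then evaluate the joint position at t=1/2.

  seg 0: a=-5 b=1 c=0 d=0
  seg 1: a=-4 b=1 c=0 d=0
  seg 2: a=-1 b=1 c=0 d=0
S(1/2) = -9/2

Δ: Δ0=1, Δ1=1, Δ2=1
row 1: diag=8, rhs=0; c'=3/8, d'=0
row 2: denom=10−3·3/8=71/8; d'=(0−3·0)/(71/8)=0
back: M2=0
back: M1=0−3/8·0=0
M: M0=0, M1=0, M2=0, M3=0
seg 0: a=-5, c=M0/2=0, d=(M1−M0)/(6·1)=0, b=Δ0−h0·(2M0+M1)/6=1
seg 1: a=-4, c=M1/2=0, d=(M2−M1)/(6·3)=0, b=Δ1−h1·(2M1+M2)/6=1
seg 2: a=-1, c=M2/2=0, d=(M3−M2)/(6·2)=0, b=Δ2−h2·(2M2+M3)/6=1
t_q=1/2 → seg 0, τ=1/2; S=-5+1·τ+0·τ²+0·τ³=-9/2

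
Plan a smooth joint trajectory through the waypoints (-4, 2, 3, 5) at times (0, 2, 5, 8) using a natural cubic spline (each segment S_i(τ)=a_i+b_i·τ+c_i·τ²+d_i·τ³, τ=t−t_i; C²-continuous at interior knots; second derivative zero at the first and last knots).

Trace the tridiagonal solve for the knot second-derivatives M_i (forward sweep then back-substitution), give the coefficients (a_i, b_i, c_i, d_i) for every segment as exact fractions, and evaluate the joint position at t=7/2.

  seg 0: a=-4 b=133/37 c=0 d=-11/74
  seg 1: a=2 b=67/37 c=-33/37 d=133/999
  seg 2: a=3 b=2/37 c=34/111 d=-34/999
S(7/2) = 935/296

Δ: Δ0=3, Δ1=1/3, Δ2=2/3
row 1: diag=10, rhs=-16; c'=3/10, d'=-8/5
row 2: denom=12−3·3/10=111/10; d'=(2−3·-8/5)/(111/10)=68/111
back: M2=68/111
back: M1=-8/5−3/10·68/111=-66/37
M: M0=0, M1=-66/37, M2=68/111, M3=0
seg 0: a=-4, c=M0/2=0, d=(M1−M0)/(6·2)=-11/74, b=Δ0−h0·(2M0+M1)/6=133/37
seg 1: a=2, c=M1/2=-33/37, d=(M2−M1)/(6·3)=133/999, b=Δ1−h1·(2M1+M2)/6=67/37
seg 2: a=3, c=M2/2=34/111, d=(M3−M2)/(6·3)=-34/999, b=Δ2−h2·(2M2+M3)/6=2/37
t_q=7/2 → seg 1, τ=3/2; S=2+67/37·τ+-33/37·τ²+133/999·τ³=935/296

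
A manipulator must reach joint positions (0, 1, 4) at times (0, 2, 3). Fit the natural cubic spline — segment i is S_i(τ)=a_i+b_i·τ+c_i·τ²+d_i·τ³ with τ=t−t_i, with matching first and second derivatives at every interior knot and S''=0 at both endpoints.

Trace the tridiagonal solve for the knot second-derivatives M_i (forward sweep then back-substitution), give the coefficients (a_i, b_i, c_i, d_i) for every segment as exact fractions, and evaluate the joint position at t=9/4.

Δ: Δ0=1/2, Δ1=3
row 1: diag=6, rhs=15; c'=1/6, d'=5/2
back: M1=5/2
M: M0=0, M1=5/2, M2=0
seg 0: a=0, c=M0/2=0, d=(M1−M0)/(6·2)=5/24, b=Δ0−h0·(2M0+M1)/6=-1/3
seg 1: a=1, c=M1/2=5/4, d=(M2−M1)/(6·1)=-5/12, b=Δ1−h1·(2M1+M2)/6=13/6
t_q=9/4 → seg 1, τ=1/4; S=1+13/6·τ+5/4·τ²+-5/12·τ³=413/256

  seg 0: a=0 b=-1/3 c=0 d=5/24
  seg 1: a=1 b=13/6 c=5/4 d=-5/12
S(9/4) = 413/256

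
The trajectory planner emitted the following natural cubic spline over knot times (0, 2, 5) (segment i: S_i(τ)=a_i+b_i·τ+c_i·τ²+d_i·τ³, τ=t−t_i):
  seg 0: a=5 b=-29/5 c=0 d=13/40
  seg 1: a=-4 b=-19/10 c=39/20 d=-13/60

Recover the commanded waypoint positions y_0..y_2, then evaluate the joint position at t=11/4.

y_0 = S_0(0) = a_0 = 5
y_1 = S_1(0) = a_1 = -4
y_2 = S_1(3) = 2
t_q=11/4 is in segment 1 (τ=3/4); S_1(τ)=-5657/1280

y_0=5 y_1=-4 y_2=2
S(11/4) = -5657/1280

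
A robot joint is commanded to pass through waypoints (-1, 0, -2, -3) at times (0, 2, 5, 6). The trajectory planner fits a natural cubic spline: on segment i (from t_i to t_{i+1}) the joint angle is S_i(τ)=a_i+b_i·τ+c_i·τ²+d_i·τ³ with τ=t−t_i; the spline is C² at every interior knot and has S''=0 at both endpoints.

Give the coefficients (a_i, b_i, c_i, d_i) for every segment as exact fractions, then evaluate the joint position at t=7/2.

Δ: Δ0=1/2, Δ1=-2/3, Δ2=-1
row 1: diag=10, rhs=-7; c'=3/10, d'=-7/10
row 2: denom=8−3·3/10=71/10; d'=(-2−3·-7/10)/(71/10)=1/71
back: M2=1/71
back: M1=-7/10−3/10·1/71=-50/71
M: M0=0, M1=-50/71, M2=1/71, M3=0
seg 0: a=-1, c=M0/2=0, d=(M1−M0)/(6·2)=-25/426, b=Δ0−h0·(2M0+M1)/6=313/426
seg 1: a=0, c=M1/2=-25/71, d=(M2−M1)/(6·3)=17/426, b=Δ1−h1·(2M1+M2)/6=13/426
seg 2: a=-2, c=M2/2=1/142, d=(M3−M2)/(6·1)=-1/426, b=Δ2−h2·(2M2+M3)/6=-214/213
t_q=7/2 → seg 1, τ=3/2; S=0+13/426·τ+-25/71·τ²+17/426·τ³=-695/1136

  seg 0: a=-1 b=313/426 c=0 d=-25/426
  seg 1: a=0 b=13/426 c=-25/71 d=17/426
  seg 2: a=-2 b=-214/213 c=1/142 d=-1/426
S(7/2) = -695/1136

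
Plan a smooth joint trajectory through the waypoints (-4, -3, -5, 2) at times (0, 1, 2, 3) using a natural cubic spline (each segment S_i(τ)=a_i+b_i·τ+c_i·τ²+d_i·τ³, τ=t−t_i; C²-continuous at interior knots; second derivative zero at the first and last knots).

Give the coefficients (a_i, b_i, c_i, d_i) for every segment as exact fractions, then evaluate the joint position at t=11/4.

  seg 0: a=-4 b=12/5 c=0 d=-7/5
  seg 1: a=-3 b=-9/5 c=-21/5 d=4
  seg 2: a=-5 b=9/5 c=39/5 d=-13/5
S(11/4) = -23/64

Δ: Δ0=1, Δ1=-2, Δ2=7
row 1: diag=4, rhs=-18; c'=1/4, d'=-9/2
row 2: denom=4−1·1/4=15/4; d'=(54−1·-9/2)/(15/4)=78/5
back: M2=78/5
back: M1=-9/2−1/4·78/5=-42/5
M: M0=0, M1=-42/5, M2=78/5, M3=0
seg 0: a=-4, c=M0/2=0, d=(M1−M0)/(6·1)=-7/5, b=Δ0−h0·(2M0+M1)/6=12/5
seg 1: a=-3, c=M1/2=-21/5, d=(M2−M1)/(6·1)=4, b=Δ1−h1·(2M1+M2)/6=-9/5
seg 2: a=-5, c=M2/2=39/5, d=(M3−M2)/(6·1)=-13/5, b=Δ2−h2·(2M2+M3)/6=9/5
t_q=11/4 → seg 2, τ=3/4; S=-5+9/5·τ+39/5·τ²+-13/5·τ³=-23/64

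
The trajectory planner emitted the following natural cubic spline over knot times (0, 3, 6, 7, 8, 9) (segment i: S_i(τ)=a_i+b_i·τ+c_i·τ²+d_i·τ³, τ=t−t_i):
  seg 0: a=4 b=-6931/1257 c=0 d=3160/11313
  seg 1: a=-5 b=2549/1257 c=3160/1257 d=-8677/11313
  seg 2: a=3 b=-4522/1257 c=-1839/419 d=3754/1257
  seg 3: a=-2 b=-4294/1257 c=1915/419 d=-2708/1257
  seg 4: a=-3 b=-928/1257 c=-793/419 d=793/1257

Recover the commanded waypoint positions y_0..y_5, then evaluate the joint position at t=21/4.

y_0=4 y_1=-5 y_2=3 y_3=-2 y_4=-3 y_5=-5
S(21/4) = 95273/26816

y_0 = S_0(0) = a_0 = 4
y_1 = S_1(0) = a_1 = -5
y_2 = S_2(0) = a_2 = 3
y_3 = S_3(0) = a_3 = -2
y_4 = S_4(0) = a_4 = -3
y_5 = S_4(1) = -5
t_q=21/4 is in segment 1 (τ=9/4); S_1(τ)=95273/26816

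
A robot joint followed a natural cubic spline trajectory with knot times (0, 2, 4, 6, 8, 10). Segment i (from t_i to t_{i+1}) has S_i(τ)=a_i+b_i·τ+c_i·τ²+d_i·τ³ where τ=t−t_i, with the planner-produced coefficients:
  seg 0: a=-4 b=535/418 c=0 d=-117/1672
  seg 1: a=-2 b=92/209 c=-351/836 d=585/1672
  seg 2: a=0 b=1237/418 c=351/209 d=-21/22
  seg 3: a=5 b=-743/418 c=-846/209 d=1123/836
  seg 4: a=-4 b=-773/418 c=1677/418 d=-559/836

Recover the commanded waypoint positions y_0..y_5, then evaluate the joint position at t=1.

y_0=-4 y_1=-2 y_2=0 y_3=5 y_4=-4 y_5=3
S(1) = -4665/1672

y_0 = S_0(0) = a_0 = -4
y_1 = S_1(0) = a_1 = -2
y_2 = S_2(0) = a_2 = 0
y_3 = S_3(0) = a_3 = 5
y_4 = S_4(0) = a_4 = -4
y_5 = S_4(2) = 3
t_q=1 is in segment 0 (τ=1); S_0(τ)=-4665/1672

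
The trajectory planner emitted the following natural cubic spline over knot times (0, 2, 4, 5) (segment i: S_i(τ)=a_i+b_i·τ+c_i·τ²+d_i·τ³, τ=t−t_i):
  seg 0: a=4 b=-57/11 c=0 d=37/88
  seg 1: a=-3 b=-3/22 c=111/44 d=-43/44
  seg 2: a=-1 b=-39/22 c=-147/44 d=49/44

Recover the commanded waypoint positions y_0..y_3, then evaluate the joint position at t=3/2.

y_0=4 y_1=-3 y_2=-1 y_3=-5
S(3/2) = -1657/704

y_0 = S_0(0) = a_0 = 4
y_1 = S_1(0) = a_1 = -3
y_2 = S_2(0) = a_2 = -1
y_3 = S_2(1) = -5
t_q=3/2 is in segment 0 (τ=3/2); S_0(τ)=-1657/704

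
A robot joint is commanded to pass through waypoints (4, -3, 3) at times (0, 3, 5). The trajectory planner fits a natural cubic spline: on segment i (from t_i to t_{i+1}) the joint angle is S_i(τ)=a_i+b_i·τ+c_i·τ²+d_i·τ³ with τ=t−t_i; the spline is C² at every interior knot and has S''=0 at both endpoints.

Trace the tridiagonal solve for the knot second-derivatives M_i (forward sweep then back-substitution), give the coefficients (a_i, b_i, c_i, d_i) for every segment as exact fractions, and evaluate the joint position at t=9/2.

Δ: Δ0=-7/3, Δ1=3
row 1: diag=10, rhs=32; c'=1/5, d'=16/5
back: M1=16/5
M: M0=0, M1=16/5, M2=0
seg 0: a=4, c=M0/2=0, d=(M1−M0)/(6·3)=8/45, b=Δ0−h0·(2M0+M1)/6=-59/15
seg 1: a=-3, c=M1/2=8/5, d=(M2−M1)/(6·2)=-4/15, b=Δ1−h1·(2M1+M2)/6=13/15
t_q=9/2 → seg 1, τ=3/2; S=-3+13/15·τ+8/5·τ²+-4/15·τ³=1

  seg 0: a=4 b=-59/15 c=0 d=8/45
  seg 1: a=-3 b=13/15 c=8/5 d=-4/15
S(9/2) = 1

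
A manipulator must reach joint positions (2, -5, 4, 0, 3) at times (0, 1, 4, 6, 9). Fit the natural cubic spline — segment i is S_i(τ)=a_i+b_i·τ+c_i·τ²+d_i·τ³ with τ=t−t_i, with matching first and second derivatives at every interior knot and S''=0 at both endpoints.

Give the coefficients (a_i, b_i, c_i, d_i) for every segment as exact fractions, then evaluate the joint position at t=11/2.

  seg 0: a=2 b=-979/113 c=0 d=188/113
  seg 1: a=-5 b=-415/113 c=564/113 d=-938/1017
  seg 2: a=4 b=155/113 c=-374/113 d=367/452
  seg 3: a=0 b=-240/113 c=353/226 d=-353/2034
S(11/2) = 4885/3616

Δ: Δ0=-7, Δ1=3, Δ2=-2, Δ3=1
row 1: diag=8, rhs=60; c'=3/8, d'=15/2
row 2: denom=10−3·3/8=71/8; d'=(-30−3·15/2)/(71/8)=-420/71
row 3: denom=10−2·16/71=678/71; d'=(18−2·-420/71)/(678/71)=353/113
back: M3=353/113
back: M2=-420/71−16/71·353/113=-748/113
back: M1=15/2−3/8·-748/113=1128/113
M: M0=0, M1=1128/113, M2=-748/113, M3=353/113, M4=0
seg 0: a=2, c=M0/2=0, d=(M1−M0)/(6·1)=188/113, b=Δ0−h0·(2M0+M1)/6=-979/113
seg 1: a=-5, c=M1/2=564/113, d=(M2−M1)/(6·3)=-938/1017, b=Δ1−h1·(2M1+M2)/6=-415/113
seg 2: a=4, c=M2/2=-374/113, d=(M3−M2)/(6·2)=367/452, b=Δ2−h2·(2M2+M3)/6=155/113
seg 3: a=0, c=M3/2=353/226, d=(M4−M3)/(6·3)=-353/2034, b=Δ3−h3·(2M3+M4)/6=-240/113
t_q=11/2 → seg 2, τ=3/2; S=4+155/113·τ+-374/113·τ²+367/452·τ³=4885/3616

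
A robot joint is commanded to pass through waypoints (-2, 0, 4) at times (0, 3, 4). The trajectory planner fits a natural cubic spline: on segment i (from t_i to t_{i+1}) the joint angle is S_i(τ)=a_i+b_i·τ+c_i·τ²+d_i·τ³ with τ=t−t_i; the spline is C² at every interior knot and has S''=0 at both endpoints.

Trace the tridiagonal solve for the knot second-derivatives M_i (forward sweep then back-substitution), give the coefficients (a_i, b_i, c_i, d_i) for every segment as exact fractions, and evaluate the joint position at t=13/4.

Δ: Δ0=2/3, Δ1=4
row 1: diag=8, rhs=20; c'=1/8, d'=5/2
back: M1=5/2
M: M0=0, M1=5/2, M2=0
seg 0: a=-2, c=M0/2=0, d=(M1−M0)/(6·3)=5/36, b=Δ0−h0·(2M0+M1)/6=-7/12
seg 1: a=0, c=M1/2=5/4, d=(M2−M1)/(6·1)=-5/12, b=Δ1−h1·(2M1+M2)/6=19/6
t_q=13/4 → seg 1, τ=1/4; S=0+19/6·τ+5/4·τ²+-5/12·τ³=221/256

  seg 0: a=-2 b=-7/12 c=0 d=5/36
  seg 1: a=0 b=19/6 c=5/4 d=-5/12
S(13/4) = 221/256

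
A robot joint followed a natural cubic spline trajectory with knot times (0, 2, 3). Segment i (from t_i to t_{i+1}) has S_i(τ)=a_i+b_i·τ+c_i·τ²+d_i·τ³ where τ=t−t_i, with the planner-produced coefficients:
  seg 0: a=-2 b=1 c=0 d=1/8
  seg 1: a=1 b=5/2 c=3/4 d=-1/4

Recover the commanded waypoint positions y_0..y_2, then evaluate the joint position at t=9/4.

y_0 = S_0(0) = a_0 = -2
y_1 = S_1(0) = a_1 = 1
y_2 = S_1(1) = 4
t_q=9/4 is in segment 1 (τ=1/4); S_1(τ)=427/256

y_0=-2 y_1=1 y_2=4
S(9/4) = 427/256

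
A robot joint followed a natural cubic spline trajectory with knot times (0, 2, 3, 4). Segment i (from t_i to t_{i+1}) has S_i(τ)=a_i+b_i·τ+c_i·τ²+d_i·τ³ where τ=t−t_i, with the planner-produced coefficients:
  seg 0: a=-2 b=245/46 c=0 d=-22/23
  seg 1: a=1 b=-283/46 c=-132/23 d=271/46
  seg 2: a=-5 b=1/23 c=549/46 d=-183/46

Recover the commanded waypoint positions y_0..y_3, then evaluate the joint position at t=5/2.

y_0=-2 y_1=1 y_2=-5 y_3=3
S(5/2) = -1021/368

y_0 = S_0(0) = a_0 = -2
y_1 = S_1(0) = a_1 = 1
y_2 = S_2(0) = a_2 = -5
y_3 = S_2(1) = 3
t_q=5/2 is in segment 1 (τ=1/2); S_1(τ)=-1021/368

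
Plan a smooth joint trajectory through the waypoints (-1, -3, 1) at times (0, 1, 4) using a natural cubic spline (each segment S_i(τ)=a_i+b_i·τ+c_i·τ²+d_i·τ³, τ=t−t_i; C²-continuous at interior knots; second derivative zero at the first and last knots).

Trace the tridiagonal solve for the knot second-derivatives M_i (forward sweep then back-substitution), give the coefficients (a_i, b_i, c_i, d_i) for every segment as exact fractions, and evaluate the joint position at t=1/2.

Δ: Δ0=-2, Δ1=4/3
row 1: diag=8, rhs=20; c'=3/8, d'=5/2
back: M1=5/2
M: M0=0, M1=5/2, M2=0
seg 0: a=-1, c=M0/2=0, d=(M1−M0)/(6·1)=5/12, b=Δ0−h0·(2M0+M1)/6=-29/12
seg 1: a=-3, c=M1/2=5/4, d=(M2−M1)/(6·3)=-5/36, b=Δ1−h1·(2M1+M2)/6=-7/6
t_q=1/2 → seg 0, τ=1/2; S=-1+-29/12·τ+0·τ²+5/12·τ³=-69/32

  seg 0: a=-1 b=-29/12 c=0 d=5/12
  seg 1: a=-3 b=-7/6 c=5/4 d=-5/36
S(1/2) = -69/32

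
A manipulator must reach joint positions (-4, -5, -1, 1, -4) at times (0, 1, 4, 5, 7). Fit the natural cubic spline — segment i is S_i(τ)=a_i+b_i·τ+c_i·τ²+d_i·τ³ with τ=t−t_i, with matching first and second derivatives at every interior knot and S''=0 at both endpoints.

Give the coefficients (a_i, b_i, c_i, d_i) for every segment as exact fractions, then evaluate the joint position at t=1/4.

  seg 0: a=-4 b=-2437/1932 c=0 d=505/1932
  seg 1: a=-5 b=-461/966 c=505/644 d=-349/5796
  seg 2: a=-1 b=5027/1932 c=39/161 d=-233/276
  seg 3: a=1 b=535/966 c=-1475/644 d=1475/3864
S(1/4) = -177693/41216

Δ: Δ0=-1, Δ1=4/3, Δ2=2, Δ3=-5/2
row 1: diag=8, rhs=14; c'=3/8, d'=7/4
row 2: denom=8−3·3/8=55/8; d'=(4−3·7/4)/(55/8)=-2/11
row 3: denom=6−1·8/55=322/55; d'=(-27−1·-2/11)/(322/55)=-1475/322
back: M3=-1475/322
back: M2=-2/11−8/55·-1475/322=78/161
back: M1=7/4−3/8·78/161=505/322
M: M0=0, M1=505/322, M2=78/161, M3=-1475/322, M4=0
seg 0: a=-4, c=M0/2=0, d=(M1−M0)/(6·1)=505/1932, b=Δ0−h0·(2M0+M1)/6=-2437/1932
seg 1: a=-5, c=M1/2=505/644, d=(M2−M1)/(6·3)=-349/5796, b=Δ1−h1·(2M1+M2)/6=-461/966
seg 2: a=-1, c=M2/2=39/161, d=(M3−M2)/(6·1)=-233/276, b=Δ2−h2·(2M2+M3)/6=5027/1932
seg 3: a=1, c=M3/2=-1475/644, d=(M4−M3)/(6·2)=1475/3864, b=Δ3−h3·(2M3+M4)/6=535/966
t_q=1/4 → seg 0, τ=1/4; S=-4+-2437/1932·τ+0·τ²+505/1932·τ³=-177693/41216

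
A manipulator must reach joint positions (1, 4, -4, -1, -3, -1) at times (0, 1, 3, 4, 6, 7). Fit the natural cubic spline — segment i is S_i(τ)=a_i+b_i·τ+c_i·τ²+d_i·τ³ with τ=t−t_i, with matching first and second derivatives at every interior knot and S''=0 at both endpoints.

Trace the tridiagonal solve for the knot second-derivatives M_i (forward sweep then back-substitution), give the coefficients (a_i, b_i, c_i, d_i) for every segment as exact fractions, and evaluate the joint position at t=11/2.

Δ: Δ0=3, Δ1=-4, Δ2=3, Δ3=-1, Δ4=2
row 1: diag=6, rhs=-42; c'=1/3, d'=-7
row 2: denom=6−2·1/3=16/3; d'=(42−2·-7)/(16/3)=21/2
row 3: denom=6−1·3/16=93/16; d'=(-24−1·21/2)/(93/16)=-184/31
row 4: denom=6−2·32/93=494/93; d'=(18−2·-184/31)/(494/93)=1389/247
back: M4=1389/247
back: M3=-184/31−32/93·1389/247=-1944/247
back: M2=21/2−3/16·-1944/247=2958/247
back: M1=-7−1/3·2958/247=-2715/247
M: M0=0, M1=-2715/247, M2=2958/247, M3=-1944/247, M4=1389/247, M5=0
seg 0: a=1, c=M0/2=0, d=(M1−M0)/(6·1)=-905/494, b=Δ0−h0·(2M0+M1)/6=2387/494
seg 1: a=4, c=M1/2=-2715/494, d=(M2−M1)/(6·2)=1891/988, b=Δ1−h1·(2M1+M2)/6=-164/247
seg 2: a=-4, c=M2/2=1479/247, d=(M3−M2)/(6·1)=-43/13, b=Δ2−h2·(2M2+M3)/6=79/247
seg 3: a=-1, c=M3/2=-972/247, d=(M4−M3)/(6·2)=1111/988, b=Δ3−h3·(2M3+M4)/6=586/247
seg 4: a=-3, c=M4/2=1389/494, d=(M5−M4)/(6·1)=-463/494, b=Δ4−h4·(2M4+M5)/6=31/247
t_q=11/2 → seg 3, τ=3/2; S=-1+586/247·τ+-972/247·τ²+1111/988·τ³=-19763/7904

  seg 0: a=1 b=2387/494 c=0 d=-905/494
  seg 1: a=4 b=-164/247 c=-2715/494 d=1891/988
  seg 2: a=-4 b=79/247 c=1479/247 d=-43/13
  seg 3: a=-1 b=586/247 c=-972/247 d=1111/988
  seg 4: a=-3 b=31/247 c=1389/494 d=-463/494
S(11/2) = -19763/7904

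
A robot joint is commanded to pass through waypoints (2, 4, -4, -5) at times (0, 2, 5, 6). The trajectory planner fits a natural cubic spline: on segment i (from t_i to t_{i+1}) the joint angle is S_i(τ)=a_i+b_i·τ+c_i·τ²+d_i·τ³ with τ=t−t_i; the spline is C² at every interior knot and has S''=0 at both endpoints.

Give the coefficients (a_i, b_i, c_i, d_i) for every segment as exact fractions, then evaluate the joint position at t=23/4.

Δ: Δ0=1, Δ1=-8/3, Δ2=-1
row 1: diag=10, rhs=-22; c'=3/10, d'=-11/5
row 2: denom=8−3·3/10=71/10; d'=(10−3·-11/5)/(71/10)=166/71
back: M2=166/71
back: M1=-11/5−3/10·166/71=-206/71
M: M0=0, M1=-206/71, M2=166/71, M3=0
seg 0: a=2, c=M0/2=0, d=(M1−M0)/(6·2)=-103/426, b=Δ0−h0·(2M0+M1)/6=419/213
seg 1: a=4, c=M1/2=-103/71, d=(M2−M1)/(6·3)=62/213, b=Δ1−h1·(2M1+M2)/6=-199/213
seg 2: a=-4, c=M2/2=83/71, d=(M3−M2)/(6·1)=-83/213, b=Δ2−h2·(2M2+M3)/6=-379/213
t_q=23/4 → seg 2, τ=3/4; S=-4+-379/213·τ+83/71·τ²+-83/213·τ³=-21999/4544

  seg 0: a=2 b=419/213 c=0 d=-103/426
  seg 1: a=4 b=-199/213 c=-103/71 d=62/213
  seg 2: a=-4 b=-379/213 c=83/71 d=-83/213
S(23/4) = -21999/4544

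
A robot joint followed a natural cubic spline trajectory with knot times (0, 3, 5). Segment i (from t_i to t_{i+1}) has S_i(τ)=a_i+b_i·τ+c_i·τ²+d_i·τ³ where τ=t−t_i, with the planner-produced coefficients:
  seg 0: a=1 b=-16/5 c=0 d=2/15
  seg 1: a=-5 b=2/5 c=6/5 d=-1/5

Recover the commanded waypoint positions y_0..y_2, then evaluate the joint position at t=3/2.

y_0 = S_0(0) = a_0 = 1
y_1 = S_1(0) = a_1 = -5
y_2 = S_1(2) = -1
t_q=3/2 is in segment 0 (τ=3/2); S_0(τ)=-67/20

y_0=1 y_1=-5 y_2=-1
S(3/2) = -67/20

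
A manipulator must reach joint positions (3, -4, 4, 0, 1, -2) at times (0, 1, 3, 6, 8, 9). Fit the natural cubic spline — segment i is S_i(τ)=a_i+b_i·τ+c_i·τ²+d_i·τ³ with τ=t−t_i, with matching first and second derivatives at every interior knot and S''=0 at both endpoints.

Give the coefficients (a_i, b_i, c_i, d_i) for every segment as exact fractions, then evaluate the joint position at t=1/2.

Δ: Δ0=-7, Δ1=4, Δ2=-4/3, Δ3=1/2, Δ4=-3
row 1: diag=6, rhs=66; c'=1/3, d'=11
row 2: denom=10−2·1/3=28/3; d'=(-32−2·11)/(28/3)=-81/14
row 3: denom=10−3·9/28=253/28; d'=(11−3·-81/14)/(253/28)=794/253
row 4: denom=6−2·56/253=1406/253; d'=(-21−2·794/253)/(1406/253)=-6901/1406
back: M4=-6901/1406
back: M3=794/253−56/253·-6901/1406=2970/703
back: M2=-81/14−9/28·2970/703=-5022/703
back: M1=11−1/3·-5022/703=9407/703
M: M0=0, M1=9407/703, M2=-5022/703, M3=2970/703, M4=-6901/1406, M5=0
seg 0: a=3, c=M0/2=0, d=(M1−M0)/(6·1)=9407/4218, b=Δ0−h0·(2M0+M1)/6=-38933/4218
seg 1: a=-4, c=M1/2=9407/1406, d=(M2−M1)/(6·2)=-14429/8436, b=Δ1−h1·(2M1+M2)/6=-5356/2109
seg 2: a=4, c=M2/2=-2511/703, d=(M3−M2)/(6·3)=12/19, b=Δ2−h2·(2M2+M3)/6=7799/2109
seg 3: a=0, c=M3/2=1485/703, d=(M4−M3)/(6·2)=-12841/16872, b=Δ3−h3·(2M3+M4)/6=-1435/2109
seg 4: a=1, c=M4/2=-6901/2812, d=(M5−M4)/(6·1)=6901/8436, b=Δ4−h4·(2M4+M5)/6=-5753/4218
t_q=1/2 → seg 0, τ=1/2; S=3+-38933/4218·τ+0·τ²+9407/4218·τ³=-15031/11248

  seg 0: a=3 b=-38933/4218 c=0 d=9407/4218
  seg 1: a=-4 b=-5356/2109 c=9407/1406 d=-14429/8436
  seg 2: a=4 b=7799/2109 c=-2511/703 d=12/19
  seg 3: a=0 b=-1435/2109 c=1485/703 d=-12841/16872
  seg 4: a=1 b=-5753/4218 c=-6901/2812 d=6901/8436
S(1/2) = -15031/11248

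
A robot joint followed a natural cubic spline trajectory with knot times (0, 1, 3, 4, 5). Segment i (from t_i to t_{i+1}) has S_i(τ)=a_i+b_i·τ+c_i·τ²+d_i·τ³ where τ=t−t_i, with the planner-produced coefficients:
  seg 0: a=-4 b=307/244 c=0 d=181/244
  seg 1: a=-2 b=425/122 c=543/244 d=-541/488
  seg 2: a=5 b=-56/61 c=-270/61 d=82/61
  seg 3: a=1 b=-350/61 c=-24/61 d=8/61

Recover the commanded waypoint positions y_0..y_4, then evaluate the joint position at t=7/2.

y_0 = S_0(0) = a_0 = -4
y_1 = S_1(0) = a_1 = -2
y_2 = S_2(0) = a_2 = 5
y_3 = S_3(0) = a_3 = 1
y_4 = S_3(1) = -5
t_q=7/2 is in segment 2 (τ=1/2); S_2(τ)=879/244

y_0=-4 y_1=-2 y_2=5 y_3=1 y_4=-5
S(7/2) = 879/244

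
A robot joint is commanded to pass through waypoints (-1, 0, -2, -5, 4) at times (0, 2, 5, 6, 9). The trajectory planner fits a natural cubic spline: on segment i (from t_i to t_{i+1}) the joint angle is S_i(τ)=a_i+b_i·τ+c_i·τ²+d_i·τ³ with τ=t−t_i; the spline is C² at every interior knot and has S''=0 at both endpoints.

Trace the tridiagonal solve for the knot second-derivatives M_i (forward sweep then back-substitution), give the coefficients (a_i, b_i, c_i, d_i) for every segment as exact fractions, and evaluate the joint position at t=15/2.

  seg 0: a=-1 b=139/279 c=0 d=1/2232
  seg 1: a=0 b=281/558 c=1/372 d=-1315/10044
  seg 2: a=-2 b=-3365/1116 c=-328/279 d=443/372
  seg 3: a=-5 b=-1001/558 c=2675/1116 d=-2675/10044
S(15/2) = -3171/992

Δ: Δ0=1/2, Δ1=-2/3, Δ2=-3, Δ3=3
row 1: diag=10, rhs=-7; c'=3/10, d'=-7/10
row 2: denom=8−3·3/10=71/10; d'=(-14−3·-7/10)/(71/10)=-119/71
row 3: denom=8−1·10/71=558/71; d'=(36−1·-119/71)/(558/71)=2675/558
back: M3=2675/558
back: M2=-119/71−10/71·2675/558=-656/279
back: M1=-7/10−3/10·-656/279=1/186
M: M0=0, M1=1/186, M2=-656/279, M3=2675/558, M4=0
seg 0: a=-1, c=M0/2=0, d=(M1−M0)/(6·2)=1/2232, b=Δ0−h0·(2M0+M1)/6=139/279
seg 1: a=0, c=M1/2=1/372, d=(M2−M1)/(6·3)=-1315/10044, b=Δ1−h1·(2M1+M2)/6=281/558
seg 2: a=-2, c=M2/2=-328/279, d=(M3−M2)/(6·1)=443/372, b=Δ2−h2·(2M2+M3)/6=-3365/1116
seg 3: a=-5, c=M3/2=2675/1116, d=(M4−M3)/(6·3)=-2675/10044, b=Δ3−h3·(2M3+M4)/6=-1001/558
t_q=15/2 → seg 3, τ=3/2; S=-5+-1001/558·τ+2675/1116·τ²+-2675/10044·τ³=-3171/992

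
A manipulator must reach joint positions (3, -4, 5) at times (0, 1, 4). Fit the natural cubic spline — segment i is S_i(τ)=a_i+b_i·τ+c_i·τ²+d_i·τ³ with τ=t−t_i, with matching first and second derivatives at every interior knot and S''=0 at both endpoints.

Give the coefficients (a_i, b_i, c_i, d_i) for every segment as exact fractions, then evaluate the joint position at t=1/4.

  seg 0: a=3 b=-33/4 c=0 d=5/4
  seg 1: a=-4 b=-9/2 c=15/4 d=-5/12
S(1/4) = 245/256

Δ: Δ0=-7, Δ1=3
row 1: diag=8, rhs=60; c'=3/8, d'=15/2
back: M1=15/2
M: M0=0, M1=15/2, M2=0
seg 0: a=3, c=M0/2=0, d=(M1−M0)/(6·1)=5/4, b=Δ0−h0·(2M0+M1)/6=-33/4
seg 1: a=-4, c=M1/2=15/4, d=(M2−M1)/(6·3)=-5/12, b=Δ1−h1·(2M1+M2)/6=-9/2
t_q=1/4 → seg 0, τ=1/4; S=3+-33/4·τ+0·τ²+5/4·τ³=245/256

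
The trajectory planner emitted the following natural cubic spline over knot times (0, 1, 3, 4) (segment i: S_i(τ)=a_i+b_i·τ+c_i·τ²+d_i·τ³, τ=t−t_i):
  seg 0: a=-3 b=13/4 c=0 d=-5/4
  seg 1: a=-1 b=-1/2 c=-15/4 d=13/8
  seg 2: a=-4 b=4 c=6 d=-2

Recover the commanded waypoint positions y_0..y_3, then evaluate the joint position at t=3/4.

y_0 = S_0(0) = a_0 = -3
y_1 = S_1(0) = a_1 = -1
y_2 = S_2(0) = a_2 = -4
y_3 = S_2(1) = 4
t_q=3/4 is in segment 0 (τ=3/4); S_0(τ)=-279/256

y_0=-3 y_1=-1 y_2=-4 y_3=4
S(3/4) = -279/256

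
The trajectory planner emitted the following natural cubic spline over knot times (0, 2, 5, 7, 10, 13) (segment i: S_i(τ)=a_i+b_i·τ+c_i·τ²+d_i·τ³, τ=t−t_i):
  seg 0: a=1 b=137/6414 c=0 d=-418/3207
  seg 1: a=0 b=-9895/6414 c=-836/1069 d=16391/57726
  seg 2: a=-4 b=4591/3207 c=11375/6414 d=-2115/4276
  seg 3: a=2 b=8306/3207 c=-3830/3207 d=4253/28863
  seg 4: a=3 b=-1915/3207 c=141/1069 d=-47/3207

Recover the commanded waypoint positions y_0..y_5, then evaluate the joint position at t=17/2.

y_0 = S_0(0) = a_0 = 1
y_1 = S_1(0) = a_1 = 0
y_2 = S_2(0) = a_2 = -4
y_3 = S_3(0) = a_3 = 2
y_4 = S_4(0) = a_4 = 3
y_5 = S_4(3) = 2
t_q=17/2 is in segment 3 (τ=3/2); S_3(τ)=31601/8552

y_0=1 y_1=0 y_2=-4 y_3=2 y_4=3 y_5=2
S(17/2) = 31601/8552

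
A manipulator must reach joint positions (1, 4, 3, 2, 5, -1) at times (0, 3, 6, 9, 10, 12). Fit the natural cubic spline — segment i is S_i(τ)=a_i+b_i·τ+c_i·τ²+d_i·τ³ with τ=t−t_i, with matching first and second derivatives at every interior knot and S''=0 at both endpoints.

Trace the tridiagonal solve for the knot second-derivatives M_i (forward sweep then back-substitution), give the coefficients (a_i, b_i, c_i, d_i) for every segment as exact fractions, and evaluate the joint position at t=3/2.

  seg 0: a=1 b=2345/1899 c=0 d=-446/17091
  seg 1: a=4 b=1007/1899 c=-446/1899 d=-302/17091
  seg 2: a=3 b=-2575/1899 c=-748/1899 d=4186/17091
  seg 3: a=2 b=5495/1899 c=382/211 d=-3236/1899
  seg 4: a=5 b=2663/1899 c=-2090/633 d=1045/1899
S(3/2) = 2333/844

Δ: Δ0=1, Δ1=-1/3, Δ2=-1/3, Δ3=3, Δ4=-3
row 1: diag=12, rhs=-8; c'=1/4, d'=-2/3
row 2: denom=12−3·1/4=45/4; d'=(0−3·-2/3)/(45/4)=8/45
row 3: denom=8−3·4/15=36/5; d'=(20−3·8/45)/(36/5)=73/27
row 4: denom=6−1·5/36=211/36; d'=(-36−1·73/27)/(211/36)=-4180/633
back: M4=-4180/633
back: M3=73/27−5/36·-4180/633=764/211
back: M2=8/45−4/15·764/211=-1496/1899
back: M1=-2/3−1/4·-1496/1899=-892/1899
M: M0=0, M1=-892/1899, M2=-1496/1899, M3=764/211, M4=-4180/633, M5=0
seg 0: a=1, c=M0/2=0, d=(M1−M0)/(6·3)=-446/17091, b=Δ0−h0·(2M0+M1)/6=2345/1899
seg 1: a=4, c=M1/2=-446/1899, d=(M2−M1)/(6·3)=-302/17091, b=Δ1−h1·(2M1+M2)/6=1007/1899
seg 2: a=3, c=M2/2=-748/1899, d=(M3−M2)/(6·3)=4186/17091, b=Δ2−h2·(2M2+M3)/6=-2575/1899
seg 3: a=2, c=M3/2=382/211, d=(M4−M3)/(6·1)=-3236/1899, b=Δ3−h3·(2M3+M4)/6=5495/1899
seg 4: a=5, c=M4/2=-2090/633, d=(M5−M4)/(6·2)=1045/1899, b=Δ4−h4·(2M4+M5)/6=2663/1899
t_q=3/2 → seg 0, τ=3/2; S=1+2345/1899·τ+0·τ²+-446/17091·τ³=2333/844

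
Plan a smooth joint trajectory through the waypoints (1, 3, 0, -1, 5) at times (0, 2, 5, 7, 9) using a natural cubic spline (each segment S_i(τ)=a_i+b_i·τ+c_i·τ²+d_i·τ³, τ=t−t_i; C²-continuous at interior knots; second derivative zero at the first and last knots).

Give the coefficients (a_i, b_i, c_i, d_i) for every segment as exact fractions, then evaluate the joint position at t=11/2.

Δ: Δ0=1, Δ1=-1, Δ2=-1/2, Δ3=3
row 1: diag=10, rhs=-12; c'=3/10, d'=-6/5
row 2: denom=10−3·3/10=91/10; d'=(3−3·-6/5)/(91/10)=66/91
row 3: denom=8−2·20/91=688/91; d'=(21−2·66/91)/(688/91)=1779/688
back: M3=1779/688
back: M2=66/91−20/91·1779/688=27/172
back: M1=-6/5−3/10·27/172=-429/344
M: M0=0, M1=-429/344, M2=27/172, M3=1779/688, M4=0
seg 0: a=1, c=M0/2=0, d=(M1−M0)/(6·2)=-143/1376, b=Δ0−h0·(2M0+M1)/6=487/344
seg 1: a=3, c=M1/2=-429/688, d=(M2−M1)/(6·3)=161/2064, b=Δ1−h1·(2M1+M2)/6=29/172
seg 2: a=0, c=M2/2=27/344, d=(M3−M2)/(6·2)=557/2752, b=Δ2−h2·(2M2+M3)/6=-1009/688
seg 3: a=-1, c=M3/2=1779/1376, d=(M4−M3)/(6·2)=-593/2752, b=Δ3−h3·(2M3+M4)/6=439/344
t_q=11/2 → seg 2, τ=1/2; S=0+-1009/688·τ+27/344·τ²+557/2752·τ³=-15155/22016

  seg 0: a=1 b=487/344 c=0 d=-143/1376
  seg 1: a=3 b=29/172 c=-429/688 d=161/2064
  seg 2: a=0 b=-1009/688 c=27/344 d=557/2752
  seg 3: a=-1 b=439/344 c=1779/1376 d=-593/2752
S(11/2) = -15155/22016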